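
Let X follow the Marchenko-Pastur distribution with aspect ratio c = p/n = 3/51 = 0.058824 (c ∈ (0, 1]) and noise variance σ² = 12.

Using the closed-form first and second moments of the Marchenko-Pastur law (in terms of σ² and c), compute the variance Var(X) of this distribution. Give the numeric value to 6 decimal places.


Recall the MP moments m_1 = E[X] = σ² and m_2 = E[X²] = σ⁴ (1 + c).
m_1 = E[X] = σ² = 12, so m_1² = 144.
m_2 = E[X²] = σ⁴ (1 + c) = 144 · (1 + 0.058824) = 144 · 1.058824 = 152.470588.
(Note m_2 − m_1² simplifies to c · σ⁴ = 0.058824 · 144.)

Var(X) = m_2 − m_1² = 152.470588 − 144 = 8.470588.


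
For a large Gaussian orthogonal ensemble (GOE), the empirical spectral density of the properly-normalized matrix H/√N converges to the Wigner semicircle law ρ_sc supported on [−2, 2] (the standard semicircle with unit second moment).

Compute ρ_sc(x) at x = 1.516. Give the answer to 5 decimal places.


ρ_sc(x) = (1/(2π)) √(4 − x²). With x = 1.516:
  4 − x² = 4 − (1.516)² = 4 − 2.298256 = 1.701744.
  √(4 − x²) = 1.304509.
  1/(2π) = 0.159155.
  ρ_sc(1.516) = 0.159155 · 1.304509 = 0.207619.

Rounded to 5 decimal places: ρ_sc(1.516) ≈ 0.20762.


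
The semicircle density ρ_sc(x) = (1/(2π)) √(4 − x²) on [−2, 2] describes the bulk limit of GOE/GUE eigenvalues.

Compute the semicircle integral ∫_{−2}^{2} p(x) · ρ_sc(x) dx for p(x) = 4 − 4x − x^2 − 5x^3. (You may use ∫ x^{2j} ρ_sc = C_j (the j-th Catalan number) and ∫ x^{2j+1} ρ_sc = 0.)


Write p(x) = Σ a_i x^i, split into monomials and integrate each against ρ_sc separately.
Using ∫ x^{2j} ρ_sc = C_j = (1/(j+1)) C(2j, j) (Catalan numbers) and ∫ x^{2j+1} ρ_sc = 0 (odd monomials vanish by symmetry):
  i = 0 (even): a_0 · C_{0} = 4 · 1 = 4
  i = 1 (odd): ∫ x^1 ρ_sc = 0 (vanishes)
  i = 2 (even): a_2 · C_{1} = -1 · 1 = -1
  i = 3 (odd): ∫ x^3 ρ_sc = 0 (vanishes)

Summing the contributions: ∫_{−2}^{2} p(x) ρ_sc(x) dx = 4 + (-1) = 3.


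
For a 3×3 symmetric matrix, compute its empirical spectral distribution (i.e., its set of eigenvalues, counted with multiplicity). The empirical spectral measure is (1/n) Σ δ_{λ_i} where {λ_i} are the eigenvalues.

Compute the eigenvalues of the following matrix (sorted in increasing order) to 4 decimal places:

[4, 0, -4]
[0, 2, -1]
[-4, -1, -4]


Since M is real symmetric, all three eigenvalues are real; they are the roots of det(λI − M) = λ³ − (tr M) λ² + s λ − det M, where s is the sum of the principal 2×2 minors.
tr M = 4 + 2 + (-4) = 2.
s = (4·2 − 0²) + (4·(-4) − (-4)²) + (2·(-4) − (-1)²) = 8 + (-32) + (-9) = -33.
det M (expand along row 1) = 4·(-9) − 0·(-4) + (-4)·8 = -68.
Characteristic polynomial: λ³ − 2λ² − 33λ + 68 = 0.
Substitute λ = y + (tr M)/3 = y + 0.666667 to remove the quadratic term: y³ + p·y + q = 0 with p = s − (tr M)²/3 = -34.333333 and q = −2(tr M)³/27 + (tr M)·s/3 − det M = 45.407407.
Three real roots ⇒ use the trigonometric (Viète) form: r = 2√(−p/3) = 6.765928, φ = arccos(3q/(p·r)) = arccos(-0.586414) = 2.197421 rad.
y_k = r·cos(φ/3 − 2πk/3) for k = 0, 1, 2 gives y = 5.030619, 1.402980, -6.433598.
λ_k = y_k + 0.666667 gives λ = 5.6973, 2.0696, -5.7669 (check: the sum is 2.0000 = tr M).

Eigenvalues sorted in increasing order: [-5.7669, 2.0696, 5.6973].


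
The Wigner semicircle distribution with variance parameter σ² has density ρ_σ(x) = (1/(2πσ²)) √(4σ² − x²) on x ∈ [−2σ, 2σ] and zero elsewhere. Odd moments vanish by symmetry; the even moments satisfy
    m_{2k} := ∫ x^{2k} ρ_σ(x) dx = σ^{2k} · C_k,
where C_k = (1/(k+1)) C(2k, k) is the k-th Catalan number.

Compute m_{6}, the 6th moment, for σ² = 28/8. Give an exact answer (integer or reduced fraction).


By the scaled semicircle moment identity, m_{2k} = σ^{2k} · C_k with k = 3.
C_3 = (1/(k+1)) · C(2k, k) = (1/4) · C(6, 3) = (1/4) · 20 = 5.
σ^{2k} = (σ²)^k = (28/8)^3 = 343/8.

Therefore m_{6} = σ^{6} · C_3 = (343/8) · 5 = 1715/8.


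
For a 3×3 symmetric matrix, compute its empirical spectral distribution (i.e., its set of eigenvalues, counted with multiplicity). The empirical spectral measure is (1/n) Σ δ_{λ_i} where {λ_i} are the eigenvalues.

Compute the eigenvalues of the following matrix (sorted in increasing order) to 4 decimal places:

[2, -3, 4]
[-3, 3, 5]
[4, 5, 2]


Since M is real symmetric, all three eigenvalues are real; they are the roots of det(λI − M) = λ³ − (tr M) λ² + s λ − det M, where s is the sum of the principal 2×2 minors.
tr M = 2 + 3 + 2 = 7.
s = (2·3 − (-3)²) + (2·2 − 4²) + (3·2 − 5²) = -3 + (-12) + (-19) = -34.
det M (expand along row 1) = 2·(-19) − (-3)·(-26) + 4·(-27) = -224.
Characteristic polynomial: λ³ − 7λ² − 34λ + 224 = 0.
Substitute λ = y + (tr M)/3 = y + 2.333333 to remove the quadratic term: y³ + p·y + q = 0 with p = s − (tr M)²/3 = -50.333333 and q = −2(tr M)³/27 + (tr M)·s/3 − det M = 119.259259.
Three real roots ⇒ use the trigonometric (Viète) form: r = 2√(−p/3) = 8.192137, φ = arccos(3q/(p·r)) = arccos(-0.867682) = 2.621316 rad.
y_k = r·cos(φ/3 − 2πk/3) for k = 0, 1, 2 gives y = 5.258851, 2.810399, -8.069251.
λ_k = y_k + 2.333333 gives λ = 7.5922, 5.1437, -5.7359 (check: the sum is 7.0000 = tr M).

Eigenvalues sorted in increasing order: [-5.7359, 5.1437, 7.5922].


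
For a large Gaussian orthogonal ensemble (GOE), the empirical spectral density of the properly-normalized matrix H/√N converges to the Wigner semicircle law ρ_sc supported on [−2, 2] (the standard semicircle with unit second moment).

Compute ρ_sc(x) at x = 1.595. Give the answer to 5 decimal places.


ρ_sc(x) = (1/(2π)) √(4 − x²). With x = 1.595:
  4 − x² = 4 − (1.595)² = 4 − 2.544025 = 1.455975.
  √(4 − x²) = 1.206638.
  1/(2π) = 0.159155.
  ρ_sc(1.595) = 0.159155 · 1.206638 = 0.192042.

Rounded to 5 decimal places: ρ_sc(1.595) ≈ 0.19204.


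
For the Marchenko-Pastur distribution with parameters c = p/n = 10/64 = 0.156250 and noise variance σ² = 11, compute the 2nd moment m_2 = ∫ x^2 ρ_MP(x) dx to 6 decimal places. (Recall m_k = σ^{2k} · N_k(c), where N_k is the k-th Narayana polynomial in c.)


E[X²] = σ⁴ (1 + c) (second MP moment). With σ² = 11 (so σ⁴ = 121) and c = 10/64 = 0.156250: E[X²] = 121 · (1 + 0.156250) = 121 · 1.156250.

So E[X^2] = 139.906250.


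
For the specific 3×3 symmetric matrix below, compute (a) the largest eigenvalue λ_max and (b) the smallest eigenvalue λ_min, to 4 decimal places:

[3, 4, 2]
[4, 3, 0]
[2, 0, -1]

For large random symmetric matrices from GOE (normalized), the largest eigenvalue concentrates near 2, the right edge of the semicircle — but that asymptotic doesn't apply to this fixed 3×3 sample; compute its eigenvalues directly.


Since M is real symmetric, all three eigenvalues are real; they are the roots of det(λI − M) = λ³ − (tr M) λ² + s λ − det M, where s is the sum of the principal 2×2 minors.
tr M = 3 + 3 + (-1) = 5.
s = (3·3 − 4²) + (3·(-1) − 2²) + (3·(-1) − 0²) = -7 + (-7) + (-3) = -17.
det M (expand along row 1) = 3·(-3) − 4·(-4) + 2·(-6) = -5.
Characteristic polynomial: λ³ − 5λ² − 17λ + 5 = 0.
Substitute λ = y + (tr M)/3 = y + 1.666667 to remove the quadratic term: y³ + p·y + q = 0 with p = s − (tr M)²/3 = -25.333333 and q = −2(tr M)³/27 + (tr M)·s/3 − det M = -32.592593.
Three real roots ⇒ use the trigonometric (Viète) form: r = 2√(−p/3) = 5.811865, φ = arccos(3q/(p·r)) = arccos(0.664098) = 0.844509 rad.
y_k = r·cos(φ/3 − 2πk/3) for k = 0, 1, 2 gives y = 5.583104, -1.393323, -4.189781.
λ_k = y_k + 1.666667 gives λ = 7.2498, 0.2733, -2.5231 (check: the sum is 5.0000 = tr M).

Hence λ_max = 7.2498 and λ_min = -2.5231.


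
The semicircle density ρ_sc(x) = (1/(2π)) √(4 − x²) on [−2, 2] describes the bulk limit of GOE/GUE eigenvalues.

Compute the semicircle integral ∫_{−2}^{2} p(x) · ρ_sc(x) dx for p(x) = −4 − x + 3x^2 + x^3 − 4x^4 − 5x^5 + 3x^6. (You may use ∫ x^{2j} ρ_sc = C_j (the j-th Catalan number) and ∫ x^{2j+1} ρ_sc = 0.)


Write p(x) = Σ a_i x^i, split into monomials and integrate each against ρ_sc separately.
Using ∫ x^{2j} ρ_sc = C_j = (1/(j+1)) C(2j, j) (Catalan numbers) and ∫ x^{2j+1} ρ_sc = 0 (odd monomials vanish by symmetry):
  i = 0 (even): a_0 · C_{0} = -4 · 1 = -4
  i = 1 (odd): ∫ x^1 ρ_sc = 0 (vanishes)
  i = 2 (even): a_2 · C_{1} = 3 · 1 = 3
  i = 3 (odd): ∫ x^3 ρ_sc = 0 (vanishes)
  i = 4 (even): a_4 · C_{2} = -4 · 2 = -8
  i = 5 (odd): ∫ x^5 ρ_sc = 0 (vanishes)
  i = 6 (even): a_6 · C_{3} = 3 · 5 = 15

Summing the contributions: ∫_{−2}^{2} p(x) ρ_sc(x) dx = (-4) + 3 + (-8) + 15 = 6.


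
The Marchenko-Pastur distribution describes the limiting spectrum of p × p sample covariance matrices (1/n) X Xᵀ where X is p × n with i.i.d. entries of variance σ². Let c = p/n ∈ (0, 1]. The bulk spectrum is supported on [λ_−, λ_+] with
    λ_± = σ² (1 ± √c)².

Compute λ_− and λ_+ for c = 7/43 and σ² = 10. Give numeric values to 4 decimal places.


c = 7/43 = 0.162791; √c = 0.403473.
λ_− = σ² (1 − √c)² = 10 · (1 − 0.403473)² = 10 · (0.596527)² = 3.558441.
λ_+ = σ² (1 + √c)² = 10 · (1 + 0.403473)² = 10 · (1.403473)² = 19.697373.

Rounded to 4 decimal places: λ_− ≈ 3.5584, λ_+ ≈ 19.6974.


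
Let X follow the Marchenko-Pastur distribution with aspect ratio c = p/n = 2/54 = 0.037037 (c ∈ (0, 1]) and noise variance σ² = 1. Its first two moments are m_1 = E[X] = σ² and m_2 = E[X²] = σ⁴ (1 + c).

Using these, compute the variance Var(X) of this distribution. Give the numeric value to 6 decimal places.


m_1 = E[X] = σ² = 1, so m_1² = 1.
m_2 = E[X²] = σ⁴ (1 + c) = 1 · (1 + 0.037037) = 1 · 1.037037 = 1.037037.
(Note m_2 − m_1² simplifies to c · σ⁴ = 0.037037 · 1.)

Var(X) = m_2 − m_1² = 1.037037 − 1 = 0.037037.


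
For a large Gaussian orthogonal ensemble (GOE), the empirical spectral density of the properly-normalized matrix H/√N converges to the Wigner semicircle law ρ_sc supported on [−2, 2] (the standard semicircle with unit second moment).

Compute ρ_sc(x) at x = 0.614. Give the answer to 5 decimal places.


ρ_sc(x) = (1/(2π)) √(4 − x²). With x = 0.614:
  4 − x² = 4 − (0.614)² = 4 − 0.376996 = 3.623004.
  √(4 − x²) = 1.903419.
  1/(2π) = 0.159155.
  ρ_sc(0.614) = 0.159155 · 1.903419 = 0.302939.

Rounded to 5 decimal places: ρ_sc(0.614) ≈ 0.30294.


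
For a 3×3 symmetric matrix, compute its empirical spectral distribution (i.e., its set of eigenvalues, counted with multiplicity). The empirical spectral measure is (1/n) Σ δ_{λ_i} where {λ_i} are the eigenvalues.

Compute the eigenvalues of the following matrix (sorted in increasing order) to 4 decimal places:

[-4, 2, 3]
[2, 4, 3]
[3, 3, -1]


Since M is real symmetric, all three eigenvalues are real; they are the roots of det(λI − M) = λ³ − (tr M) λ² + s λ − det M, where s is the sum of the principal 2×2 minors.
tr M = -4 + 4 + (-1) = -1.
s = ((-4)·4 − 2²) + ((-4)·(-1) − 3²) + (4·(-1) − 3²) = -20 + (-5) + (-13) = -38.
det M (expand along row 1) = (-4)·(-13) − 2·(-11) + 3·(-6) = 56.
Characteristic polynomial: λ³ + λ² − 38λ − 56 = 0.
Substitute λ = y + (tr M)/3 = y − 0.333333 to remove the quadratic term: y³ + p·y + q = 0 with p = s − (tr M)²/3 = -38.333333 and q = −2(tr M)³/27 + (tr M)·s/3 − det M = -43.259259.
Three real roots ⇒ use the trigonometric (Viète) form: r = 2√(−p/3) = 7.149204, φ = arccos(3q/(p·r)) = arccos(0.473550) = 1.077479 rad.
y_k = r·cos(φ/3 − 2πk/3) for k = 0, 1, 2 gives y = 6.693031, -1.170318, -5.522713.
λ_k = y_k − 0.333333 gives λ = 6.3597, -1.5037, -5.8560 (check: the sum is -1.0000 = tr M).

Eigenvalues sorted in increasing order: [-5.8560, -1.5037, 6.3597].


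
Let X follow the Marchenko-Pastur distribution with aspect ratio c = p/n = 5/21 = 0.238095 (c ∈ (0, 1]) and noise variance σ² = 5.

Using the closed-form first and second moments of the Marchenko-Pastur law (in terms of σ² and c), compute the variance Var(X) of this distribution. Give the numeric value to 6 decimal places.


Recall the MP moments m_1 = E[X] = σ² and m_2 = E[X²] = σ⁴ (1 + c).
m_1 = E[X] = σ² = 5, so m_1² = 25.
m_2 = E[X²] = σ⁴ (1 + c) = 25 · (1 + 0.238095) = 25 · 1.238095 = 30.952381.
(Note m_2 − m_1² simplifies to c · σ⁴ = 0.238095 · 25.)

Var(X) = m_2 − m_1² = 30.952381 − 25 = 5.952381.


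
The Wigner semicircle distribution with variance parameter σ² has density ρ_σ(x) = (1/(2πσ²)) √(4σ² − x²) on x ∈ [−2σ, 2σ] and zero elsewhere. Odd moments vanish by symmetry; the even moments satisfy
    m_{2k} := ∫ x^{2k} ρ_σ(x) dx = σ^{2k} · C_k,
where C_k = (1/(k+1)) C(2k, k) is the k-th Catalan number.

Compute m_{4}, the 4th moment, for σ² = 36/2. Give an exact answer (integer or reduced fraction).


By the scaled semicircle moment identity, m_{2k} = σ^{2k} · C_k with k = 2.
C_2 = (1/(k+1)) · C(2k, k) = (1/3) · C(4, 2) = (1/3) · 6 = 2.
σ^{2k} = (σ²)^k = (36/2)^2 = 324.

Therefore m_{4} = σ^{4} · C_2 = 324 · 2 = 648.


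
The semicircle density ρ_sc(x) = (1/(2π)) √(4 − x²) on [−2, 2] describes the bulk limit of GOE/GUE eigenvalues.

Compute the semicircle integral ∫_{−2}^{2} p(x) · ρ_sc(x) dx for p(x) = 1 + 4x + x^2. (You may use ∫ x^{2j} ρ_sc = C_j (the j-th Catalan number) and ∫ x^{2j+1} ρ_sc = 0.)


Write p(x) = Σ a_i x^i, split into monomials and integrate each against ρ_sc separately.
Using ∫ x^{2j} ρ_sc = C_j = (1/(j+1)) C(2j, j) (Catalan numbers) and ∫ x^{2j+1} ρ_sc = 0 (odd monomials vanish by symmetry):
  i = 0 (even): a_0 · C_{0} = 1 · 1 = 1
  i = 1 (odd): ∫ x^1 ρ_sc = 0 (vanishes)
  i = 2 (even): a_2 · C_{1} = 1 · 1 = 1

Summing the contributions: ∫_{−2}^{2} p(x) ρ_sc(x) dx = 1 + 1 = 2.


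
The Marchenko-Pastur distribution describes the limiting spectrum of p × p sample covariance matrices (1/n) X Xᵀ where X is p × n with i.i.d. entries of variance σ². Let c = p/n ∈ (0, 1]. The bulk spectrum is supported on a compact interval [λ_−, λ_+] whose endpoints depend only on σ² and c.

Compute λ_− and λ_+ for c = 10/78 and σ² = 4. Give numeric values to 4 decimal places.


c = 10/78 = 0.128205; √c = 0.358057.
λ_− = σ² (1 − √c)² = 4 · (1 − 0.358057)² = 4 · (0.641943)² = 1.648361.
λ_+ = σ² (1 + √c)² = 4 · (1 + 0.358057)² = 4 · (1.358057)² = 7.377280.

Rounded to 4 decimal places: λ_− ≈ 1.6484, λ_+ ≈ 7.3773.


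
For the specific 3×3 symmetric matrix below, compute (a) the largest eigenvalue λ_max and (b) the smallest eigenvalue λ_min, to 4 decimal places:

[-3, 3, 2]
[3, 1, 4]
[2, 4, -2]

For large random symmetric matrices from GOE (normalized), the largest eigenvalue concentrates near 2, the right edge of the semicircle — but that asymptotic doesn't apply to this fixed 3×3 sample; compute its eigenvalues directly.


Since M is real symmetric, all three eigenvalues are real; they are the roots of det(λI − M) = λ³ − (tr M) λ² + s λ − det M, where s is the sum of the principal 2×2 minors.
tr M = -3 + 1 + (-2) = -4.
s = ((-3)·1 − 3²) + ((-3)·(-2) − 2²) + (1·(-2) − 4²) = -12 + 2 + (-18) = -28.
det M (expand along row 1) = (-3)·(-18) − 3·(-14) + 2·10 = 116.
Characteristic polynomial: λ³ + 4λ² − 28λ − 116 = 0.
Substitute λ = y + (tr M)/3 = y − 1.333333 to remove the quadratic term: y³ + p·y + q = 0 with p = s − (tr M)²/3 = -33.333333 and q = −2(tr M)³/27 + (tr M)·s/3 − det M = -73.925926.
Three real roots ⇒ use the trigonometric (Viète) form: r = 2√(−p/3) = 6.666667, φ = arccos(3q/(p·r)) = arccos(0.998000) = 0.063256 rad.
y_k = r·cos(φ/3 − 2πk/3) for k = 0, 1, 2 gives y = 6.665185, -3.210865, -3.454320.
λ_k = y_k − 1.333333 gives λ = 5.3319, -4.5442, -4.7877 (check: the sum is -4.0000 = tr M).

Hence λ_max = 5.3319 and λ_min = -4.7877.


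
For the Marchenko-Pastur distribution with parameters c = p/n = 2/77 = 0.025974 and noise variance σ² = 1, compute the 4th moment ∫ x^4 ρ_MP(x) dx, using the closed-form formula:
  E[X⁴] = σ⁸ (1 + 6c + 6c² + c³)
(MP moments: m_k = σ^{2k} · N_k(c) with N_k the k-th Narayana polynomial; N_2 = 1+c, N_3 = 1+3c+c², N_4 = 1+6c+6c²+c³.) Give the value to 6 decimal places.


E[X⁴] = σ⁸ (1 + 6c + 6c² + c³) (fourth MP moment). With σ² = 1 (so σ⁸ = 1) and c = 2/77 = 0.025974: E[X⁴] = 1 · (1 + 6·0.025974 + 6·(0.025974)² + (0.025974)³) = 1 · 1.159910.

So E[X^4] = 1.159910.


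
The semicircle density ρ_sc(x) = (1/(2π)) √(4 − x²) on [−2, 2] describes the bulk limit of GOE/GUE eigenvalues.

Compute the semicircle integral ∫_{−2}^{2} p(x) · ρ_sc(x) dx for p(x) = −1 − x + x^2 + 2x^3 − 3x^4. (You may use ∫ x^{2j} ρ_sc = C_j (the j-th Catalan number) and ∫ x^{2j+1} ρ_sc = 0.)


Write p(x) = Σ a_i x^i, split into monomials and integrate each against ρ_sc separately.
Using ∫ x^{2j} ρ_sc = C_j = (1/(j+1)) C(2j, j) (Catalan numbers) and ∫ x^{2j+1} ρ_sc = 0 (odd monomials vanish by symmetry):
  i = 0 (even): a_0 · C_{0} = -1 · 1 = -1
  i = 1 (odd): ∫ x^1 ρ_sc = 0 (vanishes)
  i = 2 (even): a_2 · C_{1} = 1 · 1 = 1
  i = 3 (odd): ∫ x^3 ρ_sc = 0 (vanishes)
  i = 4 (even): a_4 · C_{2} = -3 · 2 = -6

Summing the contributions: ∫_{−2}^{2} p(x) ρ_sc(x) dx = (-1) + 1 + (-6) = -6.


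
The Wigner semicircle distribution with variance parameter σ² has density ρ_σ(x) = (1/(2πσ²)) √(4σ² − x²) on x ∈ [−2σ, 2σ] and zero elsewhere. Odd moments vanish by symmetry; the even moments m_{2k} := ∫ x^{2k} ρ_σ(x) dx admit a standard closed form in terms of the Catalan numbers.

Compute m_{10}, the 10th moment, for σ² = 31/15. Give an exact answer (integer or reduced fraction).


By the scaled semicircle moment identity, m_{2k} = σ^{2k} · C_k with k = 5.
C_5 = (1/(k+1)) · C(2k, k) = (1/6) · C(10, 5) = (1/6) · 252 = 42.
σ^{2k} = (σ²)^k = (31/15)^5 = 28629151/759375.

Therefore m_{10} = σ^{10} · C_5 = (28629151/759375) · 42 = 400808114/253125.


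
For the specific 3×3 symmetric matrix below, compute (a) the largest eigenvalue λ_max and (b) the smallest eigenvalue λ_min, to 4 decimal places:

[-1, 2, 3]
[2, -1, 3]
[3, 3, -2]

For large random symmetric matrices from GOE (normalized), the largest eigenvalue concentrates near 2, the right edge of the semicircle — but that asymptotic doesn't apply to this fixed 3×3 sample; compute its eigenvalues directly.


Since M is real symmetric, all three eigenvalues are real; they are the roots of det(λI − M) = λ³ − (tr M) λ² + s λ − det M, where s is the sum of the principal 2×2 minors.
tr M = -1 + (-1) + (-2) = -4.
s = ((-1)·(-1) − 2²) + ((-1)·(-2) − 3²) + ((-1)·(-2) − 3²) = -3 + (-7) + (-7) = -17.
det M (expand along row 1) = (-1)·(-7) − 2·(-13) + 3·9 = 60.
Characteristic polynomial: λ³ + 4λ² − 17λ − 60 = 0.
Substitute λ = y + (tr M)/3 = y − 1.333333 to remove the quadratic term: y³ + p·y + q = 0 with p = s − (tr M)²/3 = -22.333333 and q = −2(tr M)³/27 + (tr M)·s/3 − det M = -32.592593.
Three real roots ⇒ use the trigonometric (Viète) form: r = 2√(−p/3) = 5.456902, φ = arccos(3q/(p·r)) = arccos(0.802307) = 0.639647 rad.
y_k = r·cos(φ/3 − 2πk/3) for k = 0, 1, 2 gives y = 5.333333, -1.666667, -3.666667.
λ_k = y_k − 1.333333 gives λ = 4.0000, -3.0000, -5.0000 (check: the sum is -4.0000 = tr M).

Hence λ_max = 4.0000 and λ_min = -5.0000.


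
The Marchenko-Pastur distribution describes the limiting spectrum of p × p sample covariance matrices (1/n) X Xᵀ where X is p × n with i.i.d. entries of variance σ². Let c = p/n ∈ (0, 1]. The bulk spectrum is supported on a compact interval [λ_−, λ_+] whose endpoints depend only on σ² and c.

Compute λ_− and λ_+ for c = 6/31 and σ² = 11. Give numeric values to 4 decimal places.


c = 6/31 = 0.193548; √c = 0.439941.
λ_− = σ² (1 − √c)² = 11 · (1 − 0.439941)² = 11 · (0.560059)² = 3.450323.
λ_+ = σ² (1 + √c)² = 11 · (1 + 0.439941)² = 11 · (1.439941)² = 22.807742.

Rounded to 4 decimal places: λ_− ≈ 3.4503, λ_+ ≈ 22.8077.


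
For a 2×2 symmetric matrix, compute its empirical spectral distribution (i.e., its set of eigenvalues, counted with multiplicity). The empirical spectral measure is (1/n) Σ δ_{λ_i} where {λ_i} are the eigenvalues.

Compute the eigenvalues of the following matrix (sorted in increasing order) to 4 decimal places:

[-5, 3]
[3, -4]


Since M is real symmetric, both eigenvalues are real; they are the roots of det(λI − M) = λ² − (tr M) λ + det M.
tr M = -5 + (-4) = -9.
det M = (-5)·(-4) − 3² = 20 − 9 = 11.
Characteristic polynomial: λ² + 9λ + 11 = 0.
Discriminant Δ = (tr M)² − 4·det M = 81 − 44 = 37; √Δ = 6.082763.
λ = (tr M ± √Δ)/2 = (-9 ± 6.082763)/2, giving (tr M − √Δ)/2 = -7.5414 and (tr M + √Δ)/2 = -1.4586.

Eigenvalues sorted in increasing order: [-7.5414, -1.4586].


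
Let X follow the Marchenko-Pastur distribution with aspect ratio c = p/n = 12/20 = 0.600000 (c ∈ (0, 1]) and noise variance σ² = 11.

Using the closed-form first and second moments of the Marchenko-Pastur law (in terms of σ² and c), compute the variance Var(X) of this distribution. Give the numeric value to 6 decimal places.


Recall the MP moments m_1 = E[X] = σ² and m_2 = E[X²] = σ⁴ (1 + c).
m_1 = E[X] = σ² = 11, so m_1² = 121.
m_2 = E[X²] = σ⁴ (1 + c) = 121 · (1 + 0.600000) = 121 · 1.600000 = 193.600000.
(Note m_2 − m_1² simplifies to c · σ⁴ = 0.600000 · 121.)

Var(X) = m_2 − m_1² = 193.600000 − 121 = 72.600000.


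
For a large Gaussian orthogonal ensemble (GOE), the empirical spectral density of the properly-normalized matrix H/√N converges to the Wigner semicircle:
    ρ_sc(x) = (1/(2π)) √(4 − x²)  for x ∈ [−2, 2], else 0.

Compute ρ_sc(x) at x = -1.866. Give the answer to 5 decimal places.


ρ_sc(x) = (1/(2π)) √(4 − x²). With x = -1.866:
  4 − x² = 4 − (-1.866)² = 4 − 3.481956 = 0.518044.
  √(4 − x²) = 0.719753.
  1/(2π) = 0.159155.
  ρ_sc(-1.866) = 0.159155 · 0.719753 = 0.114552.

Rounded to 5 decimal places: ρ_sc(-1.866) ≈ 0.11455.


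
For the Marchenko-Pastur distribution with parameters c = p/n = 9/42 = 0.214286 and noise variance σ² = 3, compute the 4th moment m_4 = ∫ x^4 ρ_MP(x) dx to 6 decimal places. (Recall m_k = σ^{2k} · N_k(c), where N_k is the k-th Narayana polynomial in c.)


E[X⁴] = σ⁸ (1 + 6c + 6c² + c³) (fourth MP moment). With σ² = 3 (so σ⁸ = 81) and c = 9/42 = 0.214286: E[X⁴] = 81 · (1 + 6·0.214286 + 6·(0.214286)² + (0.214286)³) = 81 · 2.571064.

So E[X^4] = 208.256195.


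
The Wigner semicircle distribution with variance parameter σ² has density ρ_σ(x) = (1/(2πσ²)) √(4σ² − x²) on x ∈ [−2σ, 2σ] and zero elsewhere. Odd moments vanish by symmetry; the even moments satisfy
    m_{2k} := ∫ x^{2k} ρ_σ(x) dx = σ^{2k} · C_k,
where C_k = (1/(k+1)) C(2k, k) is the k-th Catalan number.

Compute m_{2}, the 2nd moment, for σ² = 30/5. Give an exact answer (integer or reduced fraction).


By the scaled semicircle moment identity, m_{2k} = σ^{2k} · C_k with k = 1.
C_1 = (1/(k+1)) · C(2k, k) = (1/2) · C(2, 1) = (1/2) · 2 = 1.
σ^{2k} = (σ²)^k = (30/5)^1 = 6.

Therefore m_{2} = σ^{2} · C_1 = 6 · 1 = 6.


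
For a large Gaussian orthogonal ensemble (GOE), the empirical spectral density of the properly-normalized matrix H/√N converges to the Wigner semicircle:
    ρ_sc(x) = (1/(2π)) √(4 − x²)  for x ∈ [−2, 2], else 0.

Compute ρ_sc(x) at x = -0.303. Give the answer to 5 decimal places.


ρ_sc(x) = (1/(2π)) √(4 − x²). With x = -0.303:
  4 − x² = 4 − (-0.303)² = 4 − 0.091809 = 3.908191.
  √(4 − x²) = 1.976915.
  1/(2π) = 0.159155.
  ρ_sc(-0.303) = 0.159155 · 1.976915 = 0.314636.

Rounded to 5 decimal places: ρ_sc(-0.303) ≈ 0.31464.


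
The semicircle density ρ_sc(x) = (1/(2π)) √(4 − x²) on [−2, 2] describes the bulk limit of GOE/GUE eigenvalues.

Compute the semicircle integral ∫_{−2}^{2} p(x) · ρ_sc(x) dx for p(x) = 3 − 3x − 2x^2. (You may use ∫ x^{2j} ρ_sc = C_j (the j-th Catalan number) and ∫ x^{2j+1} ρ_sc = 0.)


Write p(x) = Σ a_i x^i, split into monomials and integrate each against ρ_sc separately.
Using ∫ x^{2j} ρ_sc = C_j = (1/(j+1)) C(2j, j) (Catalan numbers) and ∫ x^{2j+1} ρ_sc = 0 (odd monomials vanish by symmetry):
  i = 0 (even): a_0 · C_{0} = 3 · 1 = 3
  i = 1 (odd): ∫ x^1 ρ_sc = 0 (vanishes)
  i = 2 (even): a_2 · C_{1} = -2 · 1 = -2

Summing the contributions: ∫_{−2}^{2} p(x) ρ_sc(x) dx = 3 + (-2) = 1.


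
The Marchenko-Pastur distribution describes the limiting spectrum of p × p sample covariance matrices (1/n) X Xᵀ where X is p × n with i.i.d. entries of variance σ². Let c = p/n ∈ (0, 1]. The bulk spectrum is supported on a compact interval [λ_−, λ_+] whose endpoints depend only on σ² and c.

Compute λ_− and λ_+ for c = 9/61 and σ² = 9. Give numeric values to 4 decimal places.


c = 9/61 = 0.147541; √c = 0.384111.
λ_− = σ² (1 − √c)² = 9 · (1 − 0.384111)² = 9 · (0.615889)² = 3.413877.
λ_+ = σ² (1 + √c)² = 9 · (1 + 0.384111)² = 9 · (1.384111)² = 17.241860.

Rounded to 4 decimal places: λ_− ≈ 3.4139, λ_+ ≈ 17.2419.


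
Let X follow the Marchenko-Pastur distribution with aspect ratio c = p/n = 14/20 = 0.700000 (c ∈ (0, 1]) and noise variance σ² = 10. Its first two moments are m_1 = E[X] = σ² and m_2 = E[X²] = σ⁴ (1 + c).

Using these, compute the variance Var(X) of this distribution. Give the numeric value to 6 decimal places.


m_1 = E[X] = σ² = 10, so m_1² = 100.
m_2 = E[X²] = σ⁴ (1 + c) = 100 · (1 + 0.700000) = 100 · 1.700000 = 170.000000.
(Note m_2 − m_1² simplifies to c · σ⁴ = 0.700000 · 100.)

Var(X) = m_2 − m_1² = 170.000000 − 100 = 70.000000.


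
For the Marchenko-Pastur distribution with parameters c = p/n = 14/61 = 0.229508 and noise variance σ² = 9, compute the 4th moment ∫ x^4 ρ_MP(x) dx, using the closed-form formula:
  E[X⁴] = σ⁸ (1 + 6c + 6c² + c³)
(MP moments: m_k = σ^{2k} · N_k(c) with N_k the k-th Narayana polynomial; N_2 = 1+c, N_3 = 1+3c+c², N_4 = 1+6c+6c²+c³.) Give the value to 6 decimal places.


E[X⁴] = σ⁸ (1 + 6c + 6c² + c³) (fourth MP moment). With σ² = 9 (so σ⁸ = 6561) and c = 14/61 = 0.229508: E[X⁴] = 6561 · (1 + 6·0.229508 + 6·(0.229508)² + (0.229508)³) = 6561 · 2.705182.

So E[X^4] = 17748.701543.


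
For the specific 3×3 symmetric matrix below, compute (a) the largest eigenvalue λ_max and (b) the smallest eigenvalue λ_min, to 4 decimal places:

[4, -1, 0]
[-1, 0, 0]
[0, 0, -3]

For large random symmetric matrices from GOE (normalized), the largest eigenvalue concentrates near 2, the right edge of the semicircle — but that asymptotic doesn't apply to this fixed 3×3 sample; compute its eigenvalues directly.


Since M is real symmetric, all three eigenvalues are real; they are the roots of det(λI − M) = λ³ − (tr M) λ² + s λ − det M, where s is the sum of the principal 2×2 minors.
tr M = 4 + 0 + (-3) = 1.
s = (4·0 − (-1)²) + (4·(-3) − 0²) + (0·(-3) − 0²) = -1 + (-12) + 0 = -13.
det M (expand along row 1) = 4·0 − (-1)·3 + 0·0 = 3.
Characteristic polynomial: λ³ − λ² − 13λ − 3 = 0.
Substitute λ = y + (tr M)/3 = y + 0.333333 to remove the quadratic term: y³ + p·y + q = 0 with p = s − (tr M)²/3 = -13.333333 and q = −2(tr M)³/27 + (tr M)·s/3 − det M = -7.407407.
Three real roots ⇒ use the trigonometric (Viète) form: r = 2√(−p/3) = 4.216370, φ = arccos(3q/(p·r)) = arccos(0.395285) = 1.164419 rad.
y_k = r·cos(φ/3 − 2πk/3) for k = 0, 1, 2 gives y = 3.902735, -0.569401, -3.333333.
λ_k = y_k + 0.333333 gives λ = 4.2361, -0.2361, -3.0000 (check: the sum is 1.0000 = tr M).

Hence λ_max = 4.2361 and λ_min = -3.0000.


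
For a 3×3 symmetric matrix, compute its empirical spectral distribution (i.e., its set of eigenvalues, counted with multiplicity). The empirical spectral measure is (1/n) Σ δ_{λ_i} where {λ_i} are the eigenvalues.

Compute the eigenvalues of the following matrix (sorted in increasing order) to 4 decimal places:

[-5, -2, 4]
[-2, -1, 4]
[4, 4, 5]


Since M is real symmetric, all three eigenvalues are real; they are the roots of det(λI − M) = λ³ − (tr M) λ² + s λ − det M, where s is the sum of the principal 2×2 minors.
tr M = -5 + (-1) + 5 = -1.
s = ((-5)·(-1) − (-2)²) + ((-5)·5 − 4²) + ((-1)·5 − 4²) = 1 + (-41) + (-21) = -61.
det M (expand along row 1) = (-5)·(-21) − (-2)·(-26) + 4·(-4) = 37.
Characteristic polynomial: λ³ + λ² − 61λ − 37 = 0.
Substitute λ = y + (tr M)/3 = y − 0.333333 to remove the quadratic term: y³ + p·y + q = 0 with p = s − (tr M)²/3 = -61.333333 and q = −2(tr M)³/27 + (tr M)·s/3 − det M = -16.592593.
Three real roots ⇒ use the trigonometric (Viète) form: r = 2√(−p/3) = 9.043107, φ = arccos(3q/(p·r)) = arccos(0.089747) = 1.480928 rad.
y_k = r·cos(φ/3 − 2πk/3) for k = 0, 1, 2 gives y = 7.963474, -0.270855, -7.692619.
λ_k = y_k − 0.333333 gives λ = 7.6301, -0.6042, -8.0260 (check: the sum is -1.0000 = tr M).

Eigenvalues sorted in increasing order: [-8.0260, -0.6042, 7.6301].


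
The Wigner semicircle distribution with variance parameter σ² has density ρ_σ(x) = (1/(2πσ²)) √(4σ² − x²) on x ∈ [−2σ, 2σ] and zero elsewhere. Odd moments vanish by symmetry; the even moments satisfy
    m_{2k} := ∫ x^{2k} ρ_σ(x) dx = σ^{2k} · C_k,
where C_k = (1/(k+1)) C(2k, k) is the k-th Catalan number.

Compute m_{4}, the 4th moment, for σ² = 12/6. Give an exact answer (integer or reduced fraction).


By the scaled semicircle moment identity, m_{2k} = σ^{2k} · C_k with k = 2.
C_2 = (1/(k+1)) · C(2k, k) = (1/3) · C(4, 2) = (1/3) · 6 = 2.
σ^{2k} = (σ²)^k = (12/6)^2 = 4.

Therefore m_{4} = σ^{4} · C_2 = 4 · 2 = 8.


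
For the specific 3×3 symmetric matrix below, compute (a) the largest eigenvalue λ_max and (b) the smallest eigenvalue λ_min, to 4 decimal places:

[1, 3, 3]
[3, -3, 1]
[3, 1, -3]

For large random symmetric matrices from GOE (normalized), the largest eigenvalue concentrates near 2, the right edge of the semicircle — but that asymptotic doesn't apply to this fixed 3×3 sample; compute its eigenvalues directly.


Since M is real symmetric, all three eigenvalues are real; they are the roots of det(λI − M) = λ³ − (tr M) λ² + s λ − det M, where s is the sum of the principal 2×2 minors.
tr M = 1 + (-3) + (-3) = -5.
s = (1·(-3) − 3²) + (1·(-3) − 3²) + ((-3)·(-3) − 1²) = -12 + (-12) + 8 = -16.
det M (expand along row 1) = 1·8 − 3·(-12) + 3·12 = 80.
Characteristic polynomial: λ³ + 5λ² − 16λ − 80 = 0.
Substitute λ = y + (tr M)/3 = y − 1.666667 to remove the quadratic term: y³ + p·y + q = 0 with p = s − (tr M)²/3 = -24.333333 and q = −2(tr M)³/27 + (tr M)·s/3 − det M = -44.074074.
Three real roots ⇒ use the trigonometric (Viète) form: r = 2√(−p/3) = 5.696002, φ = arccos(3q/(p·r)) = arccos(0.953966) = 0.304605 rad.
y_k = r·cos(φ/3 − 2πk/3) for k = 0, 1, 2 gives y = 5.666667, -2.333333, -3.333333.
λ_k = y_k − 1.666667 gives λ = 4.0000, -4.0000, -5.0000 (check: the sum is -5.0000 = tr M).

Hence λ_max = 4.0000 and λ_min = -5.0000.


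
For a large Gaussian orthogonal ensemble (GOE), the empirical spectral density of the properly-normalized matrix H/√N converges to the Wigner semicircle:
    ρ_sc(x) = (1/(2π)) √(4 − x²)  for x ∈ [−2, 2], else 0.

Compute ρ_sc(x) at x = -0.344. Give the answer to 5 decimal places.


ρ_sc(x) = (1/(2π)) √(4 − x²). With x = -0.344:
  4 − x² = 4 − (-0.344)² = 4 − 0.118336 = 3.881664.
  √(4 − x²) = 1.970194.
  1/(2π) = 0.159155.
  ρ_sc(-0.344) = 0.159155 · 1.970194 = 0.313566.

Rounded to 5 decimal places: ρ_sc(-0.344) ≈ 0.31357.


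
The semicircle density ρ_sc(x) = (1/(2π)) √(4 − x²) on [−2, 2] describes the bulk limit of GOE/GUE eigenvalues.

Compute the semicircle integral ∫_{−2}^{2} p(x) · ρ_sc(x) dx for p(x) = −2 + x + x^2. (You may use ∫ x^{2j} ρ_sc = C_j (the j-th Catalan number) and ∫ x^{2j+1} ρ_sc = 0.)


Write p(x) = Σ a_i x^i, split into monomials and integrate each against ρ_sc separately.
Using ∫ x^{2j} ρ_sc = C_j = (1/(j+1)) C(2j, j) (Catalan numbers) and ∫ x^{2j+1} ρ_sc = 0 (odd monomials vanish by symmetry):
  i = 0 (even): a_0 · C_{0} = -2 · 1 = -2
  i = 1 (odd): ∫ x^1 ρ_sc = 0 (vanishes)
  i = 2 (even): a_2 · C_{1} = 1 · 1 = 1

Summing the contributions: ∫_{−2}^{2} p(x) ρ_sc(x) dx = (-2) + 1 = -1.


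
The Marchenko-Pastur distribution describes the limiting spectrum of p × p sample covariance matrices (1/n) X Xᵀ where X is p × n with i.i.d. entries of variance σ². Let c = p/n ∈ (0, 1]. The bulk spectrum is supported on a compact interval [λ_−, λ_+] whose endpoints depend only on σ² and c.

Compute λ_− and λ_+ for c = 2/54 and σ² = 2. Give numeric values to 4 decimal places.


c = 2/54 = 0.037037; √c = 0.192450.
λ_− = σ² (1 − √c)² = 2 · (1 − 0.192450)² = 2 · (0.807550)² = 1.304274.
λ_+ = σ² (1 + √c)² = 2 · (1 + 0.192450)² = 2 · (1.192450)² = 2.843874.

Rounded to 4 decimal places: λ_− ≈ 1.3043, λ_+ ≈ 2.8439.


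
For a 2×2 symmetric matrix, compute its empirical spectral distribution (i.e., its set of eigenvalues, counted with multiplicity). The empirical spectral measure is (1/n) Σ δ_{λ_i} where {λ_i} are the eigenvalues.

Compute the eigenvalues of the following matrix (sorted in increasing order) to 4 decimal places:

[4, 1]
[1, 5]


Since M is real symmetric, both eigenvalues are real; they are the roots of det(λI − M) = λ² − (tr M) λ + det M.
tr M = 4 + 5 = 9.
det M = 4·5 − 1² = 20 − 1 = 19.
Characteristic polynomial: λ² − 9λ + 19 = 0.
Discriminant Δ = (tr M)² − 4·det M = 81 − 76 = 5; √Δ = 2.236068.
λ = (tr M ± √Δ)/2 = (9 ± 2.236068)/2, giving (tr M − √Δ)/2 = 3.3820 and (tr M + √Δ)/2 = 5.6180.

Eigenvalues sorted in increasing order: [3.3820, 5.6180].


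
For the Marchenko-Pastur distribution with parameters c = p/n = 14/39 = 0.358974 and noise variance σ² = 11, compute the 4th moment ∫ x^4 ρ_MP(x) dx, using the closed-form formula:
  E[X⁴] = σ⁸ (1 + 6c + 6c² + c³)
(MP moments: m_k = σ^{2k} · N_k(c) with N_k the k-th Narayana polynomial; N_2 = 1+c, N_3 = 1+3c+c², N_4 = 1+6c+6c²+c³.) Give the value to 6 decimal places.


E[X⁴] = σ⁸ (1 + 6c + 6c² + c³) (fourth MP moment). With σ² = 11 (so σ⁸ = 14641) and c = 14/39 = 0.358974: E[X⁴] = 14641 · (1 + 6·0.358974 + 6·(0.358974)² + (0.358974)³) = 14641 · 3.973280.

So E[X^4] = 58172.793388.


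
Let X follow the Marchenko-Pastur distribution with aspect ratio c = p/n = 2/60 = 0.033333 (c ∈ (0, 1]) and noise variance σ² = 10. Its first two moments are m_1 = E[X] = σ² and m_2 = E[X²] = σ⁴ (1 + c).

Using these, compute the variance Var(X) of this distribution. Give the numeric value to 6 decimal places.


m_1 = E[X] = σ² = 10, so m_1² = 100.
m_2 = E[X²] = σ⁴ (1 + c) = 100 · (1 + 0.033333) = 100 · 1.033333 = 103.333333.
(Note m_2 − m_1² simplifies to c · σ⁴ = 0.033333 · 100.)

Var(X) = m_2 − m_1² = 103.333333 − 100 = 3.333333.


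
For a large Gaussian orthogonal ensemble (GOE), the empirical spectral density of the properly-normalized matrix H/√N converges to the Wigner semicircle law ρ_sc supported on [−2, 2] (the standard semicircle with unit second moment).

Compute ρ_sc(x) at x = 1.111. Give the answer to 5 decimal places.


ρ_sc(x) = (1/(2π)) √(4 − x²). With x = 1.111:
  4 − x² = 4 − (1.111)² = 4 − 1.234321 = 2.765679.
  √(4 − x²) = 1.663033.
  1/(2π) = 0.159155.
  ρ_sc(1.111) = 0.159155 · 1.663033 = 0.264680.

Rounded to 5 decimal places: ρ_sc(1.111) ≈ 0.26468.


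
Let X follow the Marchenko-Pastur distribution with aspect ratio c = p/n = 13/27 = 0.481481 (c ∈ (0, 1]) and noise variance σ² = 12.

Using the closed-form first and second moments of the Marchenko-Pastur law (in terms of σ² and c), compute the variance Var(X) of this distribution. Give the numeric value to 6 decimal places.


Recall the MP moments m_1 = E[X] = σ² and m_2 = E[X²] = σ⁴ (1 + c).
m_1 = E[X] = σ² = 12, so m_1² = 144.
m_2 = E[X²] = σ⁴ (1 + c) = 144 · (1 + 0.481481) = 144 · 1.481481 = 213.333333.
(Note m_2 − m_1² simplifies to c · σ⁴ = 0.481481 · 144.)

Var(X) = m_2 − m_1² = 213.333333 − 144 = 69.333333.


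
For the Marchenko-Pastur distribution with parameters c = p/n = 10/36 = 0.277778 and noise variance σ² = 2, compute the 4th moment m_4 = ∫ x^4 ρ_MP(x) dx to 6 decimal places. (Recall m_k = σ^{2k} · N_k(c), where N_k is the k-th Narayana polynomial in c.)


E[X⁴] = σ⁸ (1 + 6c + 6c² + c³) (fourth MP moment). With σ² = 2 (so σ⁸ = 16) and c = 10/36 = 0.277778: E[X⁴] = 16 · (1 + 6·0.277778 + 6·(0.277778)² + (0.277778)³) = 16 · 3.151063.

So E[X^4] = 50.417010.


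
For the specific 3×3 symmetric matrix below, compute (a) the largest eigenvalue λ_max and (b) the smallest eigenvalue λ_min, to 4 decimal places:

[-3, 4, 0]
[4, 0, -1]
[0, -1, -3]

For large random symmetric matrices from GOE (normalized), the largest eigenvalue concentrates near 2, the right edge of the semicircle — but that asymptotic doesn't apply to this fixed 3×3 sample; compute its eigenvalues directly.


Since M is real symmetric, all three eigenvalues are real; they are the roots of det(λI − M) = λ³ − (tr M) λ² + s λ − det M, where s is the sum of the principal 2×2 minors.
tr M = -3 + 0 + (-3) = -6.
s = ((-3)·0 − 4²) + ((-3)·(-3) − 0²) + (0·(-3) − (-1)²) = -16 + 9 + (-1) = -8.
det M (expand along row 1) = (-3)·(-1) − 4·(-12) + 0·(-4) = 51.
Characteristic polynomial: λ³ + 6λ² − 8λ − 51 = 0.
Substitute λ = y + (tr M)/3 = y − 2.000000 to remove the quadratic term: y³ + p·y + q = 0 with p = s − (tr M)²/3 = -20.000000 and q = −2(tr M)³/27 + (tr M)·s/3 − det M = -19.000000.
Three real roots ⇒ use the trigonometric (Viète) form: r = 2√(−p/3) = 5.163978, φ = arccos(3q/(p·r)) = arccos(0.551900) = 0.986155 rad.
y_k = r·cos(φ/3 − 2πk/3) for k = 0, 1, 2 gives y = 4.887482, -1.000000, -3.887482.
λ_k = y_k − 2.000000 gives λ = 2.8875, -3.0000, -5.8875 (check: the sum is -6.0000 = tr M).

Hence λ_max = 2.8875 and λ_min = -5.8875.


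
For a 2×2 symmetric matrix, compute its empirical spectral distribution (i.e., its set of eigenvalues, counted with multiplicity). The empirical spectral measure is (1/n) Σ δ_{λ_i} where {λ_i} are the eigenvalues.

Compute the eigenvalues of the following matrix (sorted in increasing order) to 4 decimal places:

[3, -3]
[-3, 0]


Since M is real symmetric, both eigenvalues are real; they are the roots of det(λI − M) = λ² − (tr M) λ + det M.
tr M = 3 + 0 = 3.
det M = 3·0 − (-3)² = 0 − 9 = -9.
Characteristic polynomial: λ² − 3λ − 9 = 0.
Discriminant Δ = (tr M)² − 4·det M = 9 − (-36) = 45; √Δ = 6.708204.
λ = (tr M ± √Δ)/2 = (3 ± 6.708204)/2, giving (tr M − √Δ)/2 = -1.8541 and (tr M + √Δ)/2 = 4.8541.

Eigenvalues sorted in increasing order: [-1.8541, 4.8541].


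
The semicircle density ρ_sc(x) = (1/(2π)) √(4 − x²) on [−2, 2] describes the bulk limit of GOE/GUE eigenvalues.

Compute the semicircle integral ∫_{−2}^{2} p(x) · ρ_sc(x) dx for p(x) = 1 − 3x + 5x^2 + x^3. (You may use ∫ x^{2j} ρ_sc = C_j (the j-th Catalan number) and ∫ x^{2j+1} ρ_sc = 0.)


Write p(x) = Σ a_i x^i, split into monomials and integrate each against ρ_sc separately.
Using ∫ x^{2j} ρ_sc = C_j = (1/(j+1)) C(2j, j) (Catalan numbers) and ∫ x^{2j+1} ρ_sc = 0 (odd monomials vanish by symmetry):
  i = 0 (even): a_0 · C_{0} = 1 · 1 = 1
  i = 1 (odd): ∫ x^1 ρ_sc = 0 (vanishes)
  i = 2 (even): a_2 · C_{1} = 5 · 1 = 5
  i = 3 (odd): ∫ x^3 ρ_sc = 0 (vanishes)

Summing the contributions: ∫_{−2}^{2} p(x) ρ_sc(x) dx = 1 + 5 = 6.
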